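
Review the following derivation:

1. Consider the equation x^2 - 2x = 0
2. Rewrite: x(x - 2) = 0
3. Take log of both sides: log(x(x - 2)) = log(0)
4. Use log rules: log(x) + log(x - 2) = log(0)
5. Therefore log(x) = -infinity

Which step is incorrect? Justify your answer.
Step 3: Take log of both sides: log(x(x - 2)) = log(0)

Step 3 takes the logarithm of both sides, resulting in log(0) on the right side. The logarithm is only defined for positive numbers; log(0) is undefined (approaches negative infinity). This operation is invalid.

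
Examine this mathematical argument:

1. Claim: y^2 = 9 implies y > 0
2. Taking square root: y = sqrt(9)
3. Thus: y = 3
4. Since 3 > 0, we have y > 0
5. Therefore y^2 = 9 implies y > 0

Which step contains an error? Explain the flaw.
Step 2: Taking square root: y = sqrt(9)

Step 2 takes the square root and assumes the positive root only. The equation y^2 = 9 actually has two solutions: y = 3 and y = -3. The proof silently assumes y > 0 without justification, then uses this assumption to conclude y > 0, which is circular. The counterexample y = -3 shows the claim is false.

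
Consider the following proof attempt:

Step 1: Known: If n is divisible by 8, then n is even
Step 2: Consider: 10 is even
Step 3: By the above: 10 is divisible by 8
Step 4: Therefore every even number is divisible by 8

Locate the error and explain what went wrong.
Step 3: By the above: 10 is divisible by 8

Step 3 commits the fallacy of affirming the consequent. The known fact 'divisible by 8 → even' does NOT imply 'even → divisible by 8'. That would be the converse, which is false. For example, 10 is even but 10 ÷ 8 = 1.25, which is not an integer.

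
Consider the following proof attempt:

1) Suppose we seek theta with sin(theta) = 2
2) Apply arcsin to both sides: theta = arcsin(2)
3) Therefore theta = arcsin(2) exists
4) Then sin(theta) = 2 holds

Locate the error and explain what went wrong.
Step 2: Apply arcsin to both sides: theta = arcsin(2)

Step 2 applies arcsin to 2. However, arcsin(x) is only defined for x in [-1, 1] because sin(theta) can only produce values in that range. Since |2| > 1, arcsin(2) is undefined. There is no angle whose sine equals 2.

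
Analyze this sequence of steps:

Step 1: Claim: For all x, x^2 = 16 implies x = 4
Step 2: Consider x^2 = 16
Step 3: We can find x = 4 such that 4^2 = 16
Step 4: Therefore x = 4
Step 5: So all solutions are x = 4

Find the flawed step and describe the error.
Step 4: Therefore x = 4

Step 4 incorrectly concludes that x = 4 is the only solution. The proof shows that x = 4 is A solution (existence), but does not show it is the ONLY solution (uniqueness). In fact, x = -4 is also a solution since (-4)^2 = 16. Finding one solution doesn't prove there are no others.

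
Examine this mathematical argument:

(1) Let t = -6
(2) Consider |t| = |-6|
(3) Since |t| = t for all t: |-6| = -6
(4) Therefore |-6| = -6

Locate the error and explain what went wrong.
Step 3: Since |t| = t for all t: |-6| = -6

Step 3 incorrectly states that |t| = t for all t. The correct definition is |t| = t when t >= 0, and |t| = -t when t < 0. Since -6 < 0, we have |-6| = -(-6) = 6, not -6.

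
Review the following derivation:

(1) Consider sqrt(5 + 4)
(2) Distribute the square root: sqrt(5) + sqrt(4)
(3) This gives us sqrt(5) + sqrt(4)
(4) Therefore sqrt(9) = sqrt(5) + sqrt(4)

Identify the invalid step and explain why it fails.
Step 2: Distribute the square root: sqrt(5) + sqrt(4)

Step 2 incorrectly 'distributes' the square root over addition. The square root function does not distribute: sqrt(a + b) ≠ sqrt(a) + sqrt(b). In fact, sqrt(5 + 4) = sqrt(9) ≈ 3.0000, while sqrt(5) + sqrt(4) ≈ 4.2361.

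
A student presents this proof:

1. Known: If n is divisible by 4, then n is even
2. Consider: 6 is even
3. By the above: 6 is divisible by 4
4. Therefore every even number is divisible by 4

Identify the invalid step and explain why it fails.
Step 3: By the above: 6 is divisible by 4

Step 3 commits the fallacy of affirming the consequent. The known fact 'divisible by 4 → even' does NOT imply 'even → divisible by 4'. That would be the converse, which is false. For example, 6 is even but 6 ÷ 4 = 1.50, which is not an integer.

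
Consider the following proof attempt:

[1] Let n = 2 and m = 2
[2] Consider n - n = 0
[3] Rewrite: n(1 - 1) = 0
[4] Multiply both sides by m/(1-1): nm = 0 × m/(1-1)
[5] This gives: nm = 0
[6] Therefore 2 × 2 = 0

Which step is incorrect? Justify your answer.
Step 4: Multiply both sides by m/(1-1): nm = 0 × m/(1-1)

Step 4 multiplies both sides by m/(1-1). However, 1-1 = 0, so this is multiplication by m/0, which is undefined. We cannot multiply by an undefined expression.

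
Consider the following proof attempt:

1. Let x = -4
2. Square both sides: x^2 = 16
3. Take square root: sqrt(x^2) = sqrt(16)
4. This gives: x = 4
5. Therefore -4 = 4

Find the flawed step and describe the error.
Step 4: This gives: x = 4

Step 4 incorrectly states that sqrt(x^2) = x. The correct identity is sqrt(x^2) = |x|. Since x = -4 < 0, we have sqrt(x^2) = |-4| = 4, not x = -4.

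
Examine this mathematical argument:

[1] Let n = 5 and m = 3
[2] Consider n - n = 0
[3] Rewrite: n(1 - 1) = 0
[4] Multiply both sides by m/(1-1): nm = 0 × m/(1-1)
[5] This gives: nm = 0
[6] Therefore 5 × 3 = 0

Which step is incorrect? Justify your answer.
Step 4: Multiply both sides by m/(1-1): nm = 0 × m/(1-1)

Step 4 multiplies both sides by m/(1-1). However, 1-1 = 0, so this is multiplication by m/0, which is undefined. We cannot multiply by an undefined expression.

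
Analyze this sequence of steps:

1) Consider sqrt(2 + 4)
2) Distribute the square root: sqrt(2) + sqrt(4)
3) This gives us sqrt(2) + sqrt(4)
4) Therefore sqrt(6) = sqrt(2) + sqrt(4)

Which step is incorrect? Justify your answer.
Step 2: Distribute the square root: sqrt(2) + sqrt(4)

Step 2 incorrectly 'distributes' the square root over addition. The square root function does not distribute: sqrt(a + b) ≠ sqrt(a) + sqrt(b). In fact, sqrt(2 + 4) = sqrt(6) ≈ 2.4495, while sqrt(2) + sqrt(4) ≈ 3.4142.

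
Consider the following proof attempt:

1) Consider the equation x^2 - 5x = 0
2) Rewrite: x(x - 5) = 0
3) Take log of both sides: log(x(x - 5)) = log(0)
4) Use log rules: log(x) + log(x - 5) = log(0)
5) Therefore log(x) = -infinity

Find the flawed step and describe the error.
Step 3: Take log of both sides: log(x(x - 5)) = log(0)

Step 3 takes the logarithm of both sides, resulting in log(0) on the right side. The logarithm is only defined for positive numbers; log(0) is undefined (approaches negative infinity). This operation is invalid.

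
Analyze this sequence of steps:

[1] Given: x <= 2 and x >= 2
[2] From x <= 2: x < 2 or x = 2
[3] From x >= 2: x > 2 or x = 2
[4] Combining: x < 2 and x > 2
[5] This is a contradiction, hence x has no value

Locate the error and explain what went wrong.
Step 4: Combining: x < 2 and x > 2

Step 4 incorrectly combines the conditions. From x <= 2 and x >= 2, the intersection is x = 2. The error treats the 'or' cases as 'and' requirements. The correct conclusion is that x = 2 is the unique solution, not that no solution exists.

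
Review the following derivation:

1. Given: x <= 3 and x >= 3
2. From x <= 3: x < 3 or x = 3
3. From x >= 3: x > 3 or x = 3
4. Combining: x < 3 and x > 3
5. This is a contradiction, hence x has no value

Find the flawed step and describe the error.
Step 4: Combining: x < 3 and x > 3

Step 4 incorrectly combines the conditions. From x <= 3 and x >= 3, the intersection is x = 3. The error treats the 'or' cases as 'and' requirements. The correct conclusion is that x = 3 is the unique solution, not that no solution exists.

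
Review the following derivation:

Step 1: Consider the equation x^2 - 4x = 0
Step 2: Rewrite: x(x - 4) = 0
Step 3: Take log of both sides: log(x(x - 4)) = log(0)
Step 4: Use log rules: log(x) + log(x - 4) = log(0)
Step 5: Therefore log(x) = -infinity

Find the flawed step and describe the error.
Step 3: Take log of both sides: log(x(x - 4)) = log(0)

Step 3 takes the logarithm of both sides, resulting in log(0) on the right side. The logarithm is only defined for positive numbers; log(0) is undefined (approaches negative infinity). This operation is invalid.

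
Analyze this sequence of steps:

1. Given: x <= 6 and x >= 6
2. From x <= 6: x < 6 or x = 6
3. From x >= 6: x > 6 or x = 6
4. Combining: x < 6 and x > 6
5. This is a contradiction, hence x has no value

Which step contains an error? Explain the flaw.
Step 4: Combining: x < 6 and x > 6

Step 4 incorrectly combines the conditions. From x <= 6 and x >= 6, the intersection is x = 6. The error treats the 'or' cases as 'and' requirements. The correct conclusion is that x = 6 is the unique solution, not that no solution exists.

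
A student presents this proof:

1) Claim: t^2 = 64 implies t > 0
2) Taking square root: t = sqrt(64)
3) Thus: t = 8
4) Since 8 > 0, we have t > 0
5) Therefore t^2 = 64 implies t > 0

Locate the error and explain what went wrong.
Step 2: Taking square root: t = sqrt(64)

Step 2 takes the square root and assumes the positive root only. The equation t^2 = 64 actually has two solutions: t = 8 and t = -8. The proof silently assumes t > 0 without justification, then uses this assumption to conclude t > 0, which is circular. The counterexample t = -8 shows the claim is false.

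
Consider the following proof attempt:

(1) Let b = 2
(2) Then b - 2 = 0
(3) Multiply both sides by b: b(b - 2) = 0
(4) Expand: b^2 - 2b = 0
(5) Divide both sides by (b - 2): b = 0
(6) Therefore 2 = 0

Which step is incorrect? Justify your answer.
Step 5: Divide both sides by (b - 2): b = 0

Step 5 divides both sides by (b - 2). However, since b = 2, we have (b - 2) = 0. Division by zero is undefined, making this step invalid.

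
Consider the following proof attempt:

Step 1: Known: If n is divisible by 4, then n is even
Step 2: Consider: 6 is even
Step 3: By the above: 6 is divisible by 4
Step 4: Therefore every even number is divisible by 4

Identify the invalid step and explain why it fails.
Step 3: By the above: 6 is divisible by 4

Step 3 commits the fallacy of affirming the consequent. The known fact 'divisible by 4 → even' does NOT imply 'even → divisible by 4'. That would be the converse, which is false. For example, 6 is even but 6 ÷ 4 = 1.50, which is not an integer.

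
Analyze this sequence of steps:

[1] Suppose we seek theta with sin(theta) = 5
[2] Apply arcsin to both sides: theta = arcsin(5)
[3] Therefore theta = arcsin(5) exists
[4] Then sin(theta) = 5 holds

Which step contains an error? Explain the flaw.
Step 2: Apply arcsin to both sides: theta = arcsin(5)

Step 2 applies arcsin to 5. However, arcsin(x) is only defined for x in [-1, 1] because sin(theta) can only produce values in that range. Since |5| > 1, arcsin(5) is undefined. There is no angle whose sine equals 5.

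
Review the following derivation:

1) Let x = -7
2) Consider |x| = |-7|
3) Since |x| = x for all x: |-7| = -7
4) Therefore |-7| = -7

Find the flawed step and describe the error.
Step 3: Since |x| = x for all x: |-7| = -7

Step 3 incorrectly states that |x| = x for all x. The correct definition is |x| = x when x >= 0, and |x| = -x when x < 0. Since -7 < 0, we have |-7| = -(-7) = 7, not -7.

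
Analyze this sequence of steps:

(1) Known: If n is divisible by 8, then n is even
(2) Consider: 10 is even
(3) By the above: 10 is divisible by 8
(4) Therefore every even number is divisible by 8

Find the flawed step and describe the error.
Step 3: By the above: 10 is divisible by 8

Step 3 commits the fallacy of affirming the consequent. The known fact 'divisible by 8 → even' does NOT imply 'even → divisible by 8'. That would be the converse, which is false. For example, 10 is even but 10 ÷ 8 = 1.25, which is not an integer.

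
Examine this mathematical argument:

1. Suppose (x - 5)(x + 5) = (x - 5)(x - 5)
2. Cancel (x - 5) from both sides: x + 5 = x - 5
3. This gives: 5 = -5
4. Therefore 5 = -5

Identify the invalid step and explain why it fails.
Step 2: Cancel (x - 5) from both sides: x + 5 = x - 5

Step 2 cancels (x - 5) from both sides. This is only valid if (x - 5) ≠ 0, i.e., x ≠ 5. When x = 5, both sides equal zero regardless of the other factors. The correct approach requires considering x = 5 as a separate case.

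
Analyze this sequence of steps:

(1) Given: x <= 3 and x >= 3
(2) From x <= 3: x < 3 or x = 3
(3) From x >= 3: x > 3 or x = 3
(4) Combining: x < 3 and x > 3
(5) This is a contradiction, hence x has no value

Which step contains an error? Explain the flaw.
Step 4: Combining: x < 3 and x > 3

Step 4 incorrectly combines the conditions. From x <= 3 and x >= 3, the intersection is x = 3. The error treats the 'or' cases as 'and' requirements. The correct conclusion is that x = 3 is the unique solution, not that no solution exists.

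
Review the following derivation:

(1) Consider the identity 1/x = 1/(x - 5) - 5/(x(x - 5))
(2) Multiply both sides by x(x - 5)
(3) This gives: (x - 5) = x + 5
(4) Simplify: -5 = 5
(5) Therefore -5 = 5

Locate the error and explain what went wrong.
Step 3: This gives: (x - 5) = x + 5

Step 3 makes a sign error when clearing denominators. Multiplying -5/(x(x - 5)) by x(x - 5) gives -5, not +5. The correct result is (x - 5) = x - 5, which is trivially true, not (x - 5) = x + 5. (Step 1 is a valid identity: 1/(x - 5) - 5/(x(x - 5)) = (x - 5)/(x(x - 5)) = 1/x.)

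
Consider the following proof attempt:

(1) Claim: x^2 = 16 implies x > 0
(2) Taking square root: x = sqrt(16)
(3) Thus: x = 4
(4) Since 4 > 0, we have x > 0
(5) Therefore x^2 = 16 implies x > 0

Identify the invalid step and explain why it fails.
Step 2: Taking square root: x = sqrt(16)

Step 2 takes the square root and assumes the positive root only. The equation x^2 = 16 actually has two solutions: x = 4 and x = -4. The proof silently assumes x > 0 without justification, then uses this assumption to conclude x > 0, which is circular. The counterexample x = -4 shows the claim is false.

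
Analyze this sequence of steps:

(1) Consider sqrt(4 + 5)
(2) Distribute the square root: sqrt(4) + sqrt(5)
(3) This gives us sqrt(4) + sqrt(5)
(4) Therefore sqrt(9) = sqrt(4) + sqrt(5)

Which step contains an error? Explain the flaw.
Step 2: Distribute the square root: sqrt(4) + sqrt(5)

Step 2 incorrectly 'distributes' the square root over addition. The square root function does not distribute: sqrt(a + b) ≠ sqrt(a) + sqrt(b). In fact, sqrt(4 + 5) = sqrt(9) ≈ 3.0000, while sqrt(4) + sqrt(5) ≈ 4.2361.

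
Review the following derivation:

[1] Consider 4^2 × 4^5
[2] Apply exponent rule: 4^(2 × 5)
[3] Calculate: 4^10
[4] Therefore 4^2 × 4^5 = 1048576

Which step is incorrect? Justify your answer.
Step 2: Apply exponent rule: 4^(2 × 5)

Step 2 incorrectly states that a^b × a^c = a^(b×c). The correct rule is a^b × a^c = a^(b+c). The actual value is 4^2 × 4^5 = 4^7 = 16384, not 4^10 = 1048576.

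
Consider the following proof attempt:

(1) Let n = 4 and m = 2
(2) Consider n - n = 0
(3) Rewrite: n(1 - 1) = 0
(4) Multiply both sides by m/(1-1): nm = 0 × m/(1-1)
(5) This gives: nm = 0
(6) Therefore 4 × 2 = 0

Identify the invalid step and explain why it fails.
Step 4: Multiply both sides by m/(1-1): nm = 0 × m/(1-1)

Step 4 multiplies both sides by m/(1-1). However, 1-1 = 0, so this is multiplication by m/0, which is undefined. We cannot multiply by an undefined expression.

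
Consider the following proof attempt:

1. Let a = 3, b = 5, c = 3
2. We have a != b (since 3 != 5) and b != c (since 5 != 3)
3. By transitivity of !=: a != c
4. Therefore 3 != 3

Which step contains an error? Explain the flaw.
Step 3: By transitivity of !=: a != c

Step 3 incorrectly applies transitivity to the '!=' relation. Transitivity states: if a R b and b R c, then a R c. However, '!=' is not transitive. Counterexample: 3 != 5 and 5 != 3, but 3 = 3 (both equal 3). Transitivity holds for relations like <, <=, =, but not for !=.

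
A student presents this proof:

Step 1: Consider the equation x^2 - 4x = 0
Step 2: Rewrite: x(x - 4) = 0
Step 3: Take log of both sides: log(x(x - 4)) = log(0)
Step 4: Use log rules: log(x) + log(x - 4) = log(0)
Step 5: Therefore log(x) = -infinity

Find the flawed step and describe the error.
Step 3: Take log of both sides: log(x(x - 4)) = log(0)

Step 3 takes the logarithm of both sides, resulting in log(0) on the right side. The logarithm is only defined for positive numbers; log(0) is undefined (approaches negative infinity). This operation is invalid.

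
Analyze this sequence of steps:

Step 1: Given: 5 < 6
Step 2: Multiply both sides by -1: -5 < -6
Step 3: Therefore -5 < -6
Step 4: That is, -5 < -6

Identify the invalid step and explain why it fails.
Step 2: Multiply both sides by -1: -5 < -6

Step 2 multiplies both sides by -1 but fails to reverse the inequality sign. When multiplying (or dividing) an inequality by a negative number, the direction must be reversed. Since 5 < 6, we should get -5 > -6, i.e., -5 > -6.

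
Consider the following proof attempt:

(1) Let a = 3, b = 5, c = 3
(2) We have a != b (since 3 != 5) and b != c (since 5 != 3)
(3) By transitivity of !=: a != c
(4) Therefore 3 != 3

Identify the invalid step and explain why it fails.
Step 3: By transitivity of !=: a != c

Step 3 incorrectly applies transitivity to the '!=' relation. Transitivity states: if a R b and b R c, then a R c. However, '!=' is not transitive. Counterexample: 3 != 5 and 5 != 3, but 3 = 3 (both equal 3). Transitivity holds for relations like <, <=, =, but not for !=.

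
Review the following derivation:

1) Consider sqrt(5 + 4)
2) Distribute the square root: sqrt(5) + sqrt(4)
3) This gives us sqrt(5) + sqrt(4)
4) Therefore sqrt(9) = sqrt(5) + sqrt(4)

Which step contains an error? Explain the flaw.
Step 2: Distribute the square root: sqrt(5) + sqrt(4)

Step 2 incorrectly 'distributes' the square root over addition. The square root function does not distribute: sqrt(a + b) ≠ sqrt(a) + sqrt(b). In fact, sqrt(5 + 4) = sqrt(9) ≈ 3.0000, while sqrt(5) + sqrt(4) ≈ 4.2361.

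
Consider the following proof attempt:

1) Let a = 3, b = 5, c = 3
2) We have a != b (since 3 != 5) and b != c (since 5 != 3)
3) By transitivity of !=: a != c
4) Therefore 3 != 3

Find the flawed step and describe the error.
Step 3: By transitivity of !=: a != c

Step 3 incorrectly applies transitivity to the '!=' relation. Transitivity states: if a R b and b R c, then a R c. However, '!=' is not transitive. Counterexample: 3 != 5 and 5 != 3, but 3 = 3 (both equal 3). Transitivity holds for relations like <, <=, =, but not for !=.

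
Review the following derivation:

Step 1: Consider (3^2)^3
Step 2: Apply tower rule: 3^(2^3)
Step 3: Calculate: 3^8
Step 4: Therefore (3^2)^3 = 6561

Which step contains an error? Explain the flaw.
Step 2: Apply tower rule: 3^(2^3)

Step 2 incorrectly states that (a^b)^c = a^(b^c). The correct rule is (a^b)^c = a^(b×c). The actual value is (3^2)^3 = 3^6 = 729, not 3^8 = 6561.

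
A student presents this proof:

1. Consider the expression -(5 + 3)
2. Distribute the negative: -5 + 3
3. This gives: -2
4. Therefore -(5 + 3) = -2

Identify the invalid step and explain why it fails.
Step 2: Distribute the negative: -5 + 3

Step 2 incorrectly distributes the negative sign. The correct distribution is -(5 + 3) = -5 - 3 = -8. The negative must be applied to both terms, not just the first. The error treats -(5 + 3) as -5 + 3, which equals -2 instead of -8.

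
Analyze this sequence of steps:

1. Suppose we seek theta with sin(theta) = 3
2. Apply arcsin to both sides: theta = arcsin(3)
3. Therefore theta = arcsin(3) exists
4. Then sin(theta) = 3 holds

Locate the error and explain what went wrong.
Step 2: Apply arcsin to both sides: theta = arcsin(3)

Step 2 applies arcsin to 3. However, arcsin(x) is only defined for x in [-1, 1] because sin(theta) can only produce values in that range. Since |3| > 1, arcsin(3) is undefined. There is no angle whose sine equals 3.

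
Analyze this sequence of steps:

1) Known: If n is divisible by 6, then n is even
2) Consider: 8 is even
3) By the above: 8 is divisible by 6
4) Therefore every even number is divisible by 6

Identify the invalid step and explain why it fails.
Step 3: By the above: 8 is divisible by 6

Step 3 commits the fallacy of affirming the consequent. The known fact 'divisible by 6 → even' does NOT imply 'even → divisible by 6'. That would be the converse, which is false. For example, 8 is even but 8 ÷ 6 = 1.33, which is not an integer.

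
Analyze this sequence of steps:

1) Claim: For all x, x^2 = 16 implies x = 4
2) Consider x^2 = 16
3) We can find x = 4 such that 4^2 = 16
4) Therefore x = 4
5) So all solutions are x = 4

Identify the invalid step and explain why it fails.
Step 4: Therefore x = 4

Step 4 incorrectly concludes that x = 4 is the only solution. The proof shows that x = 4 is A solution (existence), but does not show it is the ONLY solution (uniqueness). In fact, x = -4 is also a solution since (-4)^2 = 16. Finding one solution doesn't prove there are no others.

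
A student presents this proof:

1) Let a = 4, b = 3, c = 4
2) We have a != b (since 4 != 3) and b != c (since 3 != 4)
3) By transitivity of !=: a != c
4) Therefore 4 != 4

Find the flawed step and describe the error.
Step 3: By transitivity of !=: a != c

Step 3 incorrectly applies transitivity to the '!=' relation. Transitivity states: if a R b and b R c, then a R c. However, '!=' is not transitive. Counterexample: 4 != 3 and 3 != 4, but 4 = 4 (both equal 4). Transitivity holds for relations like <, <=, =, but not for !=.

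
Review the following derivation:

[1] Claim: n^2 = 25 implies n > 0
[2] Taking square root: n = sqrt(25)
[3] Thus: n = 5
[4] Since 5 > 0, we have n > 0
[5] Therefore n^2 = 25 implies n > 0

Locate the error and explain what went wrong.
Step 2: Taking square root: n = sqrt(25)

Step 2 takes the square root and assumes the positive root only. The equation n^2 = 25 actually has two solutions: n = 5 and n = -5. The proof silently assumes n > 0 without justification, then uses this assumption to conclude n > 0, which is circular. The counterexample n = -5 shows the claim is false.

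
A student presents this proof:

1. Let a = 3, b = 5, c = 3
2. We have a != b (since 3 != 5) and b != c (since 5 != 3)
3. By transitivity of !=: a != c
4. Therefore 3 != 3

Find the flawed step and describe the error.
Step 3: By transitivity of !=: a != c

Step 3 incorrectly applies transitivity to the '!=' relation. Transitivity states: if a R b and b R c, then a R c. However, '!=' is not transitive. Counterexample: 3 != 5 and 5 != 3, but 3 = 3 (both equal 3). Transitivity holds for relations like <, <=, =, but not for !=.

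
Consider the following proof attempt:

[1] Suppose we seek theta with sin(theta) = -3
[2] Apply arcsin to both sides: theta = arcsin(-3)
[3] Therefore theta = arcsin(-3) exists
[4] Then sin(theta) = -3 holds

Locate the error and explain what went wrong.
Step 2: Apply arcsin to both sides: theta = arcsin(-3)

Step 2 applies arcsin to -3. However, arcsin(x) is only defined for x in [-1, 1] because sin(theta) can only produce values in that range. Since |-3| > 1, arcsin(-3) is undefined. There is no angle whose sine equals -3.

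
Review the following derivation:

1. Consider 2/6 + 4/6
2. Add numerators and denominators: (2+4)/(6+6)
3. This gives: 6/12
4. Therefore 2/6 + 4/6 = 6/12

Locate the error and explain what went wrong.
Step 2: Add numerators and denominators: (2+4)/(6+6)

Step 2 incorrectly adds fractions by separately adding numerators and denominators. This is wrong. The correct method requires a common denominator: 2/6 + 4/6 = (2×6 + 4×6)/(6×6) = 36/36 = 1. The method used gives 6/12, which is different.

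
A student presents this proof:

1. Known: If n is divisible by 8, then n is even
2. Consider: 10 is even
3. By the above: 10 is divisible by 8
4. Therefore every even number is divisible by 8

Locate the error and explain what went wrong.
Step 3: By the above: 10 is divisible by 8

Step 3 commits the fallacy of affirming the consequent. The known fact 'divisible by 8 → even' does NOT imply 'even → divisible by 8'. That would be the converse, which is false. For example, 10 is even but 10 ÷ 8 = 1.25, which is not an integer.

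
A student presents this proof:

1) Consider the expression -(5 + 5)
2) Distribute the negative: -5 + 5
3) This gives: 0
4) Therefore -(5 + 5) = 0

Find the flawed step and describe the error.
Step 2: Distribute the negative: -5 + 5

Step 2 incorrectly distributes the negative sign. The correct distribution is -(5 + 5) = -5 - 5 = -10. The negative must be applied to both terms, not just the first. The error treats -(5 + 5) as -5 + 5, which equals 0 instead of -10.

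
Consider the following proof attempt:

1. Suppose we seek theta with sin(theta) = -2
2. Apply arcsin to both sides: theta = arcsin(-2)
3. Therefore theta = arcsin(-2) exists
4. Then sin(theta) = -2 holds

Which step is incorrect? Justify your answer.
Step 2: Apply arcsin to both sides: theta = arcsin(-2)

Step 2 applies arcsin to -2. However, arcsin(x) is only defined for x in [-1, 1] because sin(theta) can only produce values in that range. Since |-2| > 1, arcsin(-2) is undefined. There is no angle whose sine equals -2.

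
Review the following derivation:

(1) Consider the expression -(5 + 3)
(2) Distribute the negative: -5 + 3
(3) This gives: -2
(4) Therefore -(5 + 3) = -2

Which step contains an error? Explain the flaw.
Step 2: Distribute the negative: -5 + 3

Step 2 incorrectly distributes the negative sign. The correct distribution is -(5 + 3) = -5 - 3 = -8. The negative must be applied to both terms, not just the first. The error treats -(5 + 3) as -5 + 3, which equals -2 instead of -8.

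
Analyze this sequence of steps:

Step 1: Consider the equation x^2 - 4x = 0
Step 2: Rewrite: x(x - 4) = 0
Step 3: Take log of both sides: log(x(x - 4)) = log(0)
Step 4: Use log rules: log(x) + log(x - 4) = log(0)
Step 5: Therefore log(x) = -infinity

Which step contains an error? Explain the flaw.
Step 3: Take log of both sides: log(x(x - 4)) = log(0)

Step 3 takes the logarithm of both sides, resulting in log(0) on the right side. The logarithm is only defined for positive numbers; log(0) is undefined (approaches negative infinity). This operation is invalid.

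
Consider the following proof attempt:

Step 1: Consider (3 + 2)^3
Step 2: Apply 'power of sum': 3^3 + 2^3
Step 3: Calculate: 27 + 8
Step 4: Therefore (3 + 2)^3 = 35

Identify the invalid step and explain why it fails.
Step 2: Apply 'power of sum': 3^3 + 2^3

Step 2 incorrectly applies a non-existent rule '(a+b)^n = a^n + b^n'. This is false in general. The correct expansion uses the binomial theorem. The actual value is (3 + 2)^3 = 5^3 = 125, not 35.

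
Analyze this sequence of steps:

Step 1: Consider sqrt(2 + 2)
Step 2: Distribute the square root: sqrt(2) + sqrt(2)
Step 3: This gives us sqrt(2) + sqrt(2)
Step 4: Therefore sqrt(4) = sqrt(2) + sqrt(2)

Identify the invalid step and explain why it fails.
Step 2: Distribute the square root: sqrt(2) + sqrt(2)

Step 2 incorrectly 'distributes' the square root over addition. The square root function does not distribute: sqrt(a + b) ≠ sqrt(a) + sqrt(b). In fact, sqrt(2 + 2) = sqrt(4) ≈ 2.0000, while sqrt(2) + sqrt(2) ≈ 2.8284.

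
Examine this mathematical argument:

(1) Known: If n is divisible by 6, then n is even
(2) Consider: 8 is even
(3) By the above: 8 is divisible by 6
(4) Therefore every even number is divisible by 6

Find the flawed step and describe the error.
Step 3: By the above: 8 is divisible by 6

Step 3 commits the fallacy of affirming the consequent. The known fact 'divisible by 6 → even' does NOT imply 'even → divisible by 6'. That would be the converse, which is false. For example, 8 is even but 8 ÷ 6 = 1.33, which is not an integer.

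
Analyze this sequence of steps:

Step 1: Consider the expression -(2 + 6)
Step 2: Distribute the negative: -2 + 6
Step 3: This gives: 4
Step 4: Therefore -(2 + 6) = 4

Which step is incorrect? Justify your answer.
Step 2: Distribute the negative: -2 + 6

Step 2 incorrectly distributes the negative sign. The correct distribution is -(2 + 6) = -2 - 6 = -8. The negative must be applied to both terms, not just the first. The error treats -(2 + 6) as -2 + 6, which equals 4 instead of -8.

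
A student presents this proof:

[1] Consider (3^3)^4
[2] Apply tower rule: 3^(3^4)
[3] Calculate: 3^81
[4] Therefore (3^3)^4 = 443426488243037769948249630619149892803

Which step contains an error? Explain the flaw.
Step 2: Apply tower rule: 3^(3^4)

Step 2 incorrectly states that (a^b)^c = a^(b^c). The correct rule is (a^b)^c = a^(b×c). The actual value is (3^3)^4 = 3^12 = 531441, not 3^81 = 443426488243037769948249630619149892803.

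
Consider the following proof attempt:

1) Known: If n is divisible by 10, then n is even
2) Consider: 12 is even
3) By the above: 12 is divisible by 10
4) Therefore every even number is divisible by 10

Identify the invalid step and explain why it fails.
Step 3: By the above: 12 is divisible by 10

Step 3 commits the fallacy of affirming the consequent. The known fact 'divisible by 10 → even' does NOT imply 'even → divisible by 10'. That would be the converse, which is false. For example, 12 is even but 12 ÷ 10 = 1.20, which is not an integer.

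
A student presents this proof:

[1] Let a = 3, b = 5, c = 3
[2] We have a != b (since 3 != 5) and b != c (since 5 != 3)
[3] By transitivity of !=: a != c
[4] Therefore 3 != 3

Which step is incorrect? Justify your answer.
Step 3: By transitivity of !=: a != c

Step 3 incorrectly applies transitivity to the '!=' relation. Transitivity states: if a R b and b R c, then a R c. However, '!=' is not transitive. Counterexample: 3 != 5 and 5 != 3, but 3 = 3 (both equal 3). Transitivity holds for relations like <, <=, =, but not for !=.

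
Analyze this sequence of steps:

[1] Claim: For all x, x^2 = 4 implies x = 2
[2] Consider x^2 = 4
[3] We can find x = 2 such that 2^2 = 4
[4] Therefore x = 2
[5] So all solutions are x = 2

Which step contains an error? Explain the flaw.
Step 4: Therefore x = 2

Step 4 incorrectly concludes that x = 2 is the only solution. The proof shows that x = 2 is A solution (existence), but does not show it is the ONLY solution (uniqueness). In fact, x = -2 is also a solution since (-2)^2 = 4. Finding one solution doesn't prove there are no others.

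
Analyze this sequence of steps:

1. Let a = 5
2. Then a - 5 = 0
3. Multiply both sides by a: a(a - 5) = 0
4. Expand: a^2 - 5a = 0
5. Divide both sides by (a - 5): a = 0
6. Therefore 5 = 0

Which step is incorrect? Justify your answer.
Step 5: Divide both sides by (a - 5): a = 0

Step 5 divides both sides by (a - 5). However, since a = 5, we have (a - 5) = 0. Division by zero is undefined, making this step invalid.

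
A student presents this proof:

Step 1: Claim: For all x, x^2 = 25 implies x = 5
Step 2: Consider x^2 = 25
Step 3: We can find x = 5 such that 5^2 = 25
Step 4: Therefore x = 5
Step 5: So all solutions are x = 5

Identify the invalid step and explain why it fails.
Step 4: Therefore x = 5

Step 4 incorrectly concludes that x = 5 is the only solution. The proof shows that x = 5 is A solution (existence), but does not show it is the ONLY solution (uniqueness). In fact, x = -5 is also a solution since (-5)^2 = 25. Finding one solution doesn't prove there are no others.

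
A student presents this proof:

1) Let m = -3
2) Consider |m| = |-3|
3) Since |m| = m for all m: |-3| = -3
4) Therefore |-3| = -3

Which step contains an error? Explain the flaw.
Step 3: Since |m| = m for all m: |-3| = -3

Step 3 incorrectly states that |m| = m for all m. The correct definition is |m| = m when m >= 0, and |m| = -m when m < 0. Since -3 < 0, we have |-3| = -(-3) = 3, not -3.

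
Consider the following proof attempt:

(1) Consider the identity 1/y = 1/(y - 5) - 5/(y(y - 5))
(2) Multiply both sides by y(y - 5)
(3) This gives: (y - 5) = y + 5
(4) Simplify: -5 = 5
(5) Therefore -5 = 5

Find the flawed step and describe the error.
Step 3: This gives: (y - 5) = y + 5

Step 3 makes a sign error when clearing denominators. Multiplying -5/(y(y - 5)) by y(y - 5) gives -5, not +5. The correct result is (y - 5) = y - 5, which is trivially true, not (y - 5) = y + 5. (Step 1 is a valid identity: 1/(y - 5) - 5/(y(y - 5)) = (y - 5)/(y(y - 5)) = 1/y.)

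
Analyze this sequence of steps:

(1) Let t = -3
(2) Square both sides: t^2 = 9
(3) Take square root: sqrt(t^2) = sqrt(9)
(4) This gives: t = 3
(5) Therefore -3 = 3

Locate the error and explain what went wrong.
Step 4: This gives: t = 3

Step 4 incorrectly states that sqrt(t^2) = t. The correct identity is sqrt(t^2) = |t|. Since t = -3 < 0, we have sqrt(t^2) = |-3| = 3, not t = -3.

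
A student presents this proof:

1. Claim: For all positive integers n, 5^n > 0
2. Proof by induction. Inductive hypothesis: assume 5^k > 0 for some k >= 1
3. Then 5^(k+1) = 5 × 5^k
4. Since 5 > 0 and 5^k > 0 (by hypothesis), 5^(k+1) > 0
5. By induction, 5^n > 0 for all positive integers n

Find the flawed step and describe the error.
Step 5: By induction, 5^n > 0 for all positive integers n

Step 5 concludes the proof by induction, but no base case was ever established. A valid induction proof requires: (1) a base case proving 5^1 > 0, and (2) an inductive step showing IF 5^k > 0 THEN 5^(k+1) > 0. Steps 2-4 correctly establish the inductive step, but without the base case the conclusion in step 5 does not follow.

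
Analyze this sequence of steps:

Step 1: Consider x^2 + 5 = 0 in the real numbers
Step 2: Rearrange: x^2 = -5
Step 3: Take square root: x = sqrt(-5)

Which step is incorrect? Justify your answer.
Step 3: Take square root: x = sqrt(-5)

Step 3 takes the square root of -5, which is negative. In the real number system, the square root of a negative number is undefined. The equation x^2 + 5 = 0 has no real solutions. Square roots of negative numbers only exist in the complex numbers.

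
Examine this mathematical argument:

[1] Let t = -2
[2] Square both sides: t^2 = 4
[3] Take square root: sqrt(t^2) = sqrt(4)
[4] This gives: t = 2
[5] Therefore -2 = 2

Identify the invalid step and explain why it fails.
Step 4: This gives: t = 2

Step 4 incorrectly states that sqrt(t^2) = t. The correct identity is sqrt(t^2) = |t|. Since t = -2 < 0, we have sqrt(t^2) = |-2| = 2, not t = -2.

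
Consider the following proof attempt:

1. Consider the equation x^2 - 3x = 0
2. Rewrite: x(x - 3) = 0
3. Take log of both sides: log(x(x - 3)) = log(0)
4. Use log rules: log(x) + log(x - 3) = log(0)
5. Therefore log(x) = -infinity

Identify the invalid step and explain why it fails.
Step 3: Take log of both sides: log(x(x - 3)) = log(0)

Step 3 takes the logarithm of both sides, resulting in log(0) on the right side. The logarithm is only defined for positive numbers; log(0) is undefined (approaches negative infinity). This operation is invalid.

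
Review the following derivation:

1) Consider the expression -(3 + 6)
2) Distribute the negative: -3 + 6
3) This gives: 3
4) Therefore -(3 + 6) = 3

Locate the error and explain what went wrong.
Step 2: Distribute the negative: -3 + 6

Step 2 incorrectly distributes the negative sign. The correct distribution is -(3 + 6) = -3 - 6 = -9. The negative must be applied to both terms, not just the first. The error treats -(3 + 6) as -3 + 6, which equals 3 instead of -9.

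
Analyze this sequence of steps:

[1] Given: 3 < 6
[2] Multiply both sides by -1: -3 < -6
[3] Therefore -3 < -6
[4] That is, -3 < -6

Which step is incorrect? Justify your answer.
Step 2: Multiply both sides by -1: -3 < -6

Step 2 multiplies both sides by -1 but fails to reverse the inequality sign. When multiplying (or dividing) an inequality by a negative number, the direction must be reversed. Since 3 < 6, we should get -3 > -6, i.e., -3 > -6.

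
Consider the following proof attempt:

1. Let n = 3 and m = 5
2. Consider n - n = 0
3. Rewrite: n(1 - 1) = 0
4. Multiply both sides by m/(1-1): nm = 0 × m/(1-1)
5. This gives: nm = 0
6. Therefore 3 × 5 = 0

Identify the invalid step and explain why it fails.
Step 4: Multiply both sides by m/(1-1): nm = 0 × m/(1-1)

Step 4 multiplies both sides by m/(1-1). However, 1-1 = 0, so this is multiplication by m/0, which is undefined. We cannot multiply by an undefined expression.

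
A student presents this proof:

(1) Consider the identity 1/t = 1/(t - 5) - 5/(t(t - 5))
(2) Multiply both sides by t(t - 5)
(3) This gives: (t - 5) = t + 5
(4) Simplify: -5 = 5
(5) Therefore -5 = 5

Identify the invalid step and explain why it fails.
Step 3: This gives: (t - 5) = t + 5

Step 3 makes a sign error when clearing denominators. Multiplying -5/(t(t - 5)) by t(t - 5) gives -5, not +5. The correct result is (t - 5) = t - 5, which is trivially true, not (t - 5) = t + 5. (Step 1 is a valid identity: 1/(t - 5) - 5/(t(t - 5)) = (t - 5)/(t(t - 5)) = 1/t.)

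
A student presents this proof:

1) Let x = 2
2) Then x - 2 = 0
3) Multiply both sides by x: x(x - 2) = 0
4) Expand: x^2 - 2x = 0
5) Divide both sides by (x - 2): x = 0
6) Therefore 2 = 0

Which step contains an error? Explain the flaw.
Step 5: Divide both sides by (x - 2): x = 0

Step 5 divides both sides by (x - 2). However, since x = 2, we have (x - 2) = 0. Division by zero is undefined, making this step invalid.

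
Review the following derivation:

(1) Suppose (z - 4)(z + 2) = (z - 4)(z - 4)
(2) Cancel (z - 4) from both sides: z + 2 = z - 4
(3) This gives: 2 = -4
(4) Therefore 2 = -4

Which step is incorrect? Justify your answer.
Step 2: Cancel (z - 4) from both sides: z + 2 = z - 4

Step 2 cancels (z - 4) from both sides. This is only valid if (z - 4) ≠ 0, i.e., z ≠ 4. When z = 4, both sides equal zero regardless of the other factors. The correct approach requires considering z = 4 as a separate case.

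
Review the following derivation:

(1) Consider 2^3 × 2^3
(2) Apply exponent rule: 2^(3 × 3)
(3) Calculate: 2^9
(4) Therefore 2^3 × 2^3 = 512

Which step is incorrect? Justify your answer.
Step 2: Apply exponent rule: 2^(3 × 3)

Step 2 incorrectly states that a^b × a^c = a^(b×c). The correct rule is a^b × a^c = a^(b+c). The actual value is 2^3 × 2^3 = 2^6 = 64, not 2^9 = 512.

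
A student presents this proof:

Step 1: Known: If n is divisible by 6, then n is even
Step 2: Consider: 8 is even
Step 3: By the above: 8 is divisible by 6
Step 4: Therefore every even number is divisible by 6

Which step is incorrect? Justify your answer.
Step 3: By the above: 8 is divisible by 6

Step 3 commits the fallacy of affirming the consequent. The known fact 'divisible by 6 → even' does NOT imply 'even → divisible by 6'. That would be the converse, which is false. For example, 8 is even but 8 ÷ 6 = 1.33, which is not an integer.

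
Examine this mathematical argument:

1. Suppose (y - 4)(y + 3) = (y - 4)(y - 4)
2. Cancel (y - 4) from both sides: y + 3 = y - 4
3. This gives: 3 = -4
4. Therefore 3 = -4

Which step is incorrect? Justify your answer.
Step 2: Cancel (y - 4) from both sides: y + 3 = y - 4

Step 2 cancels (y - 4) from both sides. This is only valid if (y - 4) ≠ 0, i.e., y ≠ 4. When y = 4, both sides equal zero regardless of the other factors. The correct approach requires considering y = 4 as a separate case.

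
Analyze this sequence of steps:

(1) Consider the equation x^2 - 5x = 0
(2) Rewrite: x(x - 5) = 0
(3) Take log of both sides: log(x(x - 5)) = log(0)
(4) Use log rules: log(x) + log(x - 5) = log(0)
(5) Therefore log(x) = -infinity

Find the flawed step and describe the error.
Step 3: Take log of both sides: log(x(x - 5)) = log(0)

Step 3 takes the logarithm of both sides, resulting in log(0) on the right side. The logarithm is only defined for positive numbers; log(0) is undefined (approaches negative infinity). This operation is invalid.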